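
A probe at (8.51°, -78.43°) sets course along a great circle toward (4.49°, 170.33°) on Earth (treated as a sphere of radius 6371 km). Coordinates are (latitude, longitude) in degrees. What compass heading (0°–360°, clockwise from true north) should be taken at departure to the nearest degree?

278°

With φ₁ = 0.1485, φ₂ = 0.0784, Δλ = -1.9415 rad, the forward-azimuth formula gives
θ = atan2( sin Δλ cos φ₂ , cos φ₁ sin φ₂ − sin φ₁ cos φ₂ cos Δλ ) = atan2(-0.9292, 0.1309) = -81.98°.
Adding 360° brings this into [0°, 360°): 278°.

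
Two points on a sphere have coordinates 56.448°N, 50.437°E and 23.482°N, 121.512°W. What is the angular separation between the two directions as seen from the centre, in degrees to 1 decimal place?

In radians: φ₁ = 0.9852, φ₂ = 0.4098, Δλ = -171.949° = -3.0011 rad.
cos c = sin φ₁ sin φ₂ + cos φ₁ cos φ₂ cos Δλ = (0.8334)(0.3985) + (0.5527)(0.9172)(-0.9901) = -0.16985,
so c = arccos(-0.16985) = 1.74148 rad.
So the angular separation is 99.8°.

99.8°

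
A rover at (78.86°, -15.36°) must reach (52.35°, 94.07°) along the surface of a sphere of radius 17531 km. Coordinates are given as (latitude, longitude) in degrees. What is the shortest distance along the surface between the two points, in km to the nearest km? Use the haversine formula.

12996 km

In radians: φ₁ = 1.3764, φ₂ = 0.9137, Δλ = 109.430° = 1.9099 rad.
Haversine: a = sin²(Δφ/2) + cos φ₁ cos φ₂ sin²(Δλ/2) = 0.0526 + (0.1932)(0.6108)(0.6663) = 0.13121.
Central angle c = 2·arcsin(√a) = 0.74132 rad.
Distance = R·c = 17531 × 0.7413 ≈ 12996 km.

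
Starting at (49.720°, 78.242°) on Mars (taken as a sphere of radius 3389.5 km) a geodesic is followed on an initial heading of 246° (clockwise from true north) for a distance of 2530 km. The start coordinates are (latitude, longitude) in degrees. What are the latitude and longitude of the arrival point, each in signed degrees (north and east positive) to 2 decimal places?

22.43°, 36.09°

Angular distance δ = d/R = 2530/3389.5 = 0.74642 rad; initial bearing θ = 4.2935 rad.
sin φ₂ = sin φ₁ cos δ + cos φ₁ sin δ cos θ = (0.7629)(0.7341) + (0.6465)(0.6790)(-0.4067) = 0.3815, so φ₂ = 22.43°.
Δλ = atan2(sin θ sin δ cos φ₁, cos δ − sin φ₁ sin φ₂) = atan2(-0.4010, 0.4431) = -42.149°.
λ₂ = 78.242° − 42.149° = 36.09°.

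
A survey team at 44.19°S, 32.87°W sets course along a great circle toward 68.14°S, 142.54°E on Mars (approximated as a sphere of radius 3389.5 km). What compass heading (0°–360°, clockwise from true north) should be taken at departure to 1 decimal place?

178.2°

Δλ = 175.410° = 3.0615 rad.
y = sin Δλ · cos φ₂ = (0.0800)(0.3723) = 0.0298
x = cos φ₁ sin φ₂ − sin φ₁ cos φ₂ cos Δλ = (0.7170)(-0.9281) − (-0.6970)(0.3723)(-0.9968) = -0.9242
θ = atan2(y, x) = 178.15°, so the bearing is 178.2°.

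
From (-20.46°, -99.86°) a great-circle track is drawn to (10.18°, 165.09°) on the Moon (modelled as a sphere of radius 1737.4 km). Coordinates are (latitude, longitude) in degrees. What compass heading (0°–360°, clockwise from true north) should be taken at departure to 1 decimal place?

277.9°

With φ₁ = -0.3571, φ₂ = 0.1777, Δλ = -1.6589 rad, the forward-azimuth formula gives
θ = atan2( sin Δλ cos φ₂ , cos φ₁ sin φ₂ − sin φ₁ cos φ₂ cos Δλ ) = atan2(-0.9804, 0.1353) = -82.14°.
Adding 360° brings this into [0°, 360°): 277.9°.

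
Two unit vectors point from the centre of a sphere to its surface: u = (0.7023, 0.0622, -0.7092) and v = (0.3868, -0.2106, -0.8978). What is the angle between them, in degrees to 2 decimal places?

u·v = 0.8953; |u| = 1.0000, |v| = 1.0000.
cos θ = (u·v)/(|u||v|) = 0.8952, so θ = 26.46°.

26.46°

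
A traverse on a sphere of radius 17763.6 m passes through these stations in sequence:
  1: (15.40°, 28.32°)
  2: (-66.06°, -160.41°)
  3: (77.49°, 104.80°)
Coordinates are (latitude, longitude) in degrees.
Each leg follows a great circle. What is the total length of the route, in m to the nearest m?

87774 m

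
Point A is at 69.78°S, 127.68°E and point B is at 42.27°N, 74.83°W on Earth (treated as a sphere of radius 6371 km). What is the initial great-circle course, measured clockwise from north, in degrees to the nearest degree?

145°

With φ₁ = -1.2179, φ₂ = 0.7378, Δλ = 2.7487 rad, the forward-azimuth formula gives
θ = atan2( sin Δλ cos φ₂ , cos φ₁ sin φ₂ − sin φ₁ cos φ₂ cos Δλ ) = atan2(0.2833, -0.4090) = 145.29°.
So the initial bearing is 145°.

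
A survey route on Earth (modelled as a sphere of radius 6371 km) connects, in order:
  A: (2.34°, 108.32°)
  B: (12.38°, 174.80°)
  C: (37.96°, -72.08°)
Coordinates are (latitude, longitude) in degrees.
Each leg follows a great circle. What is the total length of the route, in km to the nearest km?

18497 km

Leg A→B: central angle 1.1612 rad, distance 7398.2 km.
Leg B→C: central angle 1.7421 rad, distance 11099.2 km.
Total: 7398.2 + 11099.2 ≈ 18497 km.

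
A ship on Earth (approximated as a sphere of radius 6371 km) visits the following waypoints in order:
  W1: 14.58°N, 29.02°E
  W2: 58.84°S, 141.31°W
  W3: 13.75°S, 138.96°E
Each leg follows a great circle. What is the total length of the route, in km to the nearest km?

Leg W1→W2: central angle 2.3590 rad, distance 15029.0 km.
Leg W2→W3: central angle 1.2734 rad, distance 8113.0 km.
Total: 15029.0 + 8113.0 ≈ 23142 km.

23142 km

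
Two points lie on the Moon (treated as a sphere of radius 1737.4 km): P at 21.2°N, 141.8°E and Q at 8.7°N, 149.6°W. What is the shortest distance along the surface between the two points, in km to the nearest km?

2031 km

Let φ₁ = 0.3700 rad, φ₂ = 0.1518 rad, and Δλ = 1.1973 rad.
cos c = sin φ₁ sin φ₂ + cos φ₁ cos φ₂ cos Δλ = (0.3616)(0.1513) + (0.9323)(0.9885)(0.3649) = 0.39097,
so c = arccos(0.39097) = 1.16911 rad.
Distance = R·c = 1737.4 × 1.1691 ≈ 2031 km.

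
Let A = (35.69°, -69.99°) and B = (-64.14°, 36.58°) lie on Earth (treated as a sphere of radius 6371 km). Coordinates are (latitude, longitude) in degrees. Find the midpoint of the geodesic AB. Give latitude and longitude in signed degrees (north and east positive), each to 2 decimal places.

The central angle between A and B is δ = 2.2472 rad.
With f = 0.5, the slerp weights are sin((1−f)δ)/sin δ = 1.1563 and sin(fδ)/sin δ = 1.1563.
Weighted sum of the unit vectors: (1.1563)·(0.2779,-0.7632,0.5834) + (1.1563)·(0.3503,0.2599,-0.8999) = (0.7263, -0.5819, -0.3659).
Converting back: φ = atan2(z, √(x²+y²)) = -21.46°, λ = atan2(y, x) = -38.70°.

-21.46°, -38.70°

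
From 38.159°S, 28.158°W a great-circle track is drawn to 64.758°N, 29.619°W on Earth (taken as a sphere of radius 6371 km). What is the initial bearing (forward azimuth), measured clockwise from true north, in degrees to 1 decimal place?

With φ₁ = -0.6660, φ₂ = 1.1302, Δλ = -0.0255 rad, the forward-azimuth formula gives
θ = atan2( sin Δλ cos φ₂ , cos φ₁ sin φ₂ − sin φ₁ cos φ₂ cos Δλ ) = atan2(-0.0109, 0.9746) = -0.64°.
Adding 360° brings this into [0°, 360°): 359.4°.

359.4°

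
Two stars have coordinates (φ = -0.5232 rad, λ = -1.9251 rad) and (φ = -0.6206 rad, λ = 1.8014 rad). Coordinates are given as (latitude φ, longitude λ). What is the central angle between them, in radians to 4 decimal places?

1.8723 rad

In radians: φ₁ = -0.5232, φ₂ = -0.6206, Δλ = -146.487° = -2.5567 rad.
Haversine: a = sin²(Δφ/2) + cos φ₁ cos φ₂ sin²(Δλ/2) = 0.0024 + (0.8662)(0.8135)(0.9169) = 0.64850.
Central angle c = 2·arcsin(√a) = 1.87234 rad.
So the angular separation is 1.8723 rad.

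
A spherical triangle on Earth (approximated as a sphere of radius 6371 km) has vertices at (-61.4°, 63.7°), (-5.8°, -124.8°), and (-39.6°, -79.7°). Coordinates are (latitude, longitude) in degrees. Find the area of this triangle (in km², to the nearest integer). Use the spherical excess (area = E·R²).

Side lengths (central angles): a = 0.9204, b = 1.3041, c = 1.9631 rad; semiperimeter s = 2.0938.
By l'Huilier's theorem, tan(E/4) = √[tan(s/2) tan((s−a)/2) tan((s−b)/2) tan((s−c)/2)], giving spherical excess E = 0.7013 rad.
Area = E·R² = 0.7013 × (6371)² ≈ 28466598 km².

28466598 km²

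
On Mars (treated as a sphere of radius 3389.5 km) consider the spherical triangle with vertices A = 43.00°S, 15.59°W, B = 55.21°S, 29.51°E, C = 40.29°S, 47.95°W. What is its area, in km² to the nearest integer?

992436 km²

Side lengths (central angles): a = 0.8949, b = 0.4221, c = 0.5459 rad; semiperimeter s = 0.9315.
By l'Huilier's theorem, tan(E/4) = √[tan(s/2) tan((s−a)/2) tan((s−b)/2) tan((s−c)/2)], giving spherical excess E = 0.0864 rad.
Area = E·R² = 0.0864 × (3389.5)² ≈ 992436 km².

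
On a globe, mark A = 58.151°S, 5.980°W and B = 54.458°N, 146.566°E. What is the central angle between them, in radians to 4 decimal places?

2.8701 rad

Let φ₁ = -1.0149 rad, φ₂ = 0.9505 rad, and Δλ = 2.6624 rad.
cos c = sin φ₁ sin φ₂ + cos φ₁ cos φ₂ cos Δλ = (-0.8494)(0.8137) + (0.5277)(0.5813)(-0.8874) = -0.96338,
so c = arccos(-0.96338) = 2.87013 rad.
So the angular separation is 2.8701 rad.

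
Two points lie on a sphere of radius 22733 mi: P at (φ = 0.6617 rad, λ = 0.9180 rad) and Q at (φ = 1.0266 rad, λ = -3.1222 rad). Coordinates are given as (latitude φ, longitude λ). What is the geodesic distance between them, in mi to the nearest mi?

In radians: φ₁ = 0.6617, φ₂ = 1.0266, Δλ = 128.514° = 2.2430 rad.
cos c = sin φ₁ sin φ₂ + cos φ₁ cos φ₂ cos Δλ = (0.6145)(0.8555) + (0.7889)(0.5177)(-0.6227) = 0.27135,
so c = arccos(0.27135) = 1.29600 rad.
Distance = R·c = 22733 × 1.2960 ≈ 29462 mi.

29462 mi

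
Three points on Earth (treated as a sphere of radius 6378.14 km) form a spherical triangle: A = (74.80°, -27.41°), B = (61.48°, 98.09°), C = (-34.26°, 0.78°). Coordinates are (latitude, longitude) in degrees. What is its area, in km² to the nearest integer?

Side lengths (central angles): a = 2.1470, b = 1.9308, c = 0.6837 rad; semiperimeter s = 2.3808.
By l'Huilier's theorem, tan(E/4) = √[tan(s/2) tan((s−a)/2) tan((s−b)/2) tan((s−c)/2)], giving spherical excess E = 1.0778 rad.
Area = E·R² = 1.0778 × (6378.14)² ≈ 43844748 km².

43844748 km²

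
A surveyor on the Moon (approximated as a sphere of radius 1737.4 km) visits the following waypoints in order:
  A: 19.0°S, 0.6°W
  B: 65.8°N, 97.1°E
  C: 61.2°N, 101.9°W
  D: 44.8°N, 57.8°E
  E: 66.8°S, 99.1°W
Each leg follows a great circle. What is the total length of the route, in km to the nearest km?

Leg A→B: central angle 1.9272 rad, distance 3348.3 km.
Leg B→C: central angle 0.9115 rad, distance 1583.6 km.
Leg C→D: central angle 1.2694 rad, distance 2205.4 km.
Leg D→E: central angle 2.7016 rad, distance 4693.8 km.
Total: 3348.3 + 1583.6 + 2205.4 + 4693.8 ≈ 11831 km.

11831 km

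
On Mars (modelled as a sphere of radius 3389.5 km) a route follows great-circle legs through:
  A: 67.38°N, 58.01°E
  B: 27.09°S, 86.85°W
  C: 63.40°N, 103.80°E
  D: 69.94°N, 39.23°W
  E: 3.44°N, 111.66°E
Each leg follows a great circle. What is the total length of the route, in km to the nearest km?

Leg A→B: central angle 2.3467 rad, distance 7954.2 km.
Leg B→C: central angle 2.4964 rad, distance 8461.4 km.
Leg C→D: central angle 0.7710 rad, distance 2613.4 km.
Leg D→E: central angle 1.8160 rad, distance 6155.4 km.
Total: 7954.2 + 8461.4 + 2613.4 + 6155.4 ≈ 25184 km.

25184 km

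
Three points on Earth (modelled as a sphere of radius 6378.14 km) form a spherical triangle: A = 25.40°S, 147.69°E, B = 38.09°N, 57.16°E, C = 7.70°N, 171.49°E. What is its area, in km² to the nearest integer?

Side lengths (central angles): a = 1.8118, b = 0.7050, c = 1.8454 rad; semiperimeter s = 2.1811.
By l'Huilier's theorem, tan(E/4) = √[tan(s/2) tan((s−a)/2) tan((s−b)/2) tan((s−c)/2)], giving spherical excess E = 0.9236 rad.
Area = E·R² = 0.9236 × (6378.14)² ≈ 37570958 km².

37570958 km²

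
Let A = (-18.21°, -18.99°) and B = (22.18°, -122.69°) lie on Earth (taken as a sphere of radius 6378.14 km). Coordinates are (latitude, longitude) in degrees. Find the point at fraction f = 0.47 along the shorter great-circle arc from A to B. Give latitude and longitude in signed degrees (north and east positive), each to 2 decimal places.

1.82°, -66.95°

Central angle δ = 1.9032 rad. Interpolating on the sphere with fraction f = 0.47:
P = [sin((1−f)δ)·A + sin(fδ)·B] / sin δ = 0.8951·A + 0.8251·B in Cartesian coordinates,
giving P = (0.3914, -0.9197, 0.0317), i.e. latitude 1.82°, longitude -66.95°.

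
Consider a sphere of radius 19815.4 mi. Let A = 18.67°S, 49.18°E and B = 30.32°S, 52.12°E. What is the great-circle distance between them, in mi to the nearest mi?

4133 mi

Let φ₁ = -0.3259 rad, φ₂ = -0.5292 rad, and Δλ = 0.0513 rad.
cos c = sin φ₁ sin φ₂ + cos φ₁ cos φ₂ cos Δλ = (-0.3201)(-0.5048) + (0.9474)(0.8632)(0.9987) = 0.97832,
so c = arccos(0.97832) = 0.20859 rad.
Distance = R·c = 19815.4 × 0.2086 ≈ 4133 mi.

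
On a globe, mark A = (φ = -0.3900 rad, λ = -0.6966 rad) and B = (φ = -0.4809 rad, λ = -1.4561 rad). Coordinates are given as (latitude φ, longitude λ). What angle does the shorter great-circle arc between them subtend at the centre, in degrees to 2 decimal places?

39.60°

With latitudes φ₁ = -22.345°, φ₂ = -27.554° and longitude difference Δλ = -43.516°:
cos c = sin φ₁ sin φ₂ + cos φ₁ cos φ₂ cos Δλ = (-0.3802)(-0.4626) + (0.9249)(0.8866)(0.7252) = 0.77052,
so c = arccos(0.77052) = 0.69114 rad.
So the angular separation is 39.60°.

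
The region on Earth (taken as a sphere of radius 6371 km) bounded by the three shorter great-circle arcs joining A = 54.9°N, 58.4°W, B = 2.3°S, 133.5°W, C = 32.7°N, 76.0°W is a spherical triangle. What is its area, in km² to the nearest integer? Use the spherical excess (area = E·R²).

Side lengths (central angles): a = 1.1262, b = 0.4436, c = 1.4556 rad; semiperimeter s = 1.5127.
By l'Huilier's theorem, tan(E/4) = √[tan(s/2) tan((s−a)/2) tan((s−b)/2) tan((s−c)/2)], giving spherical excess E = 0.2232 rad.
Area = E·R² = 0.2232 × (6371)² ≈ 9059767 km².

9059767 km²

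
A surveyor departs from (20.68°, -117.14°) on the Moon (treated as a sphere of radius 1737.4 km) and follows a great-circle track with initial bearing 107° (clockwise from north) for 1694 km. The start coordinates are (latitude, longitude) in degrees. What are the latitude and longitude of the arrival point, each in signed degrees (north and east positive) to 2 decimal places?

Angular distance δ = d/R = 1694/1737.4 = 0.97502 rad; initial bearing θ = 1.8675 rad.
sin φ₂ = sin φ₁ cos δ + cos φ₁ sin δ cos θ = (0.3531)(0.5612) + (0.9356)(0.8277)(-0.2924) = -0.0282, so φ₂ = -1.62°.
Δλ = atan2(sin θ sin δ cos φ₁, cos δ − sin φ₁ sin φ₂) = atan2(0.7405, 0.5711) = 52.360°.
λ₂ = -117.140° + 52.360° = -64.78°.

-1.62°, -64.78°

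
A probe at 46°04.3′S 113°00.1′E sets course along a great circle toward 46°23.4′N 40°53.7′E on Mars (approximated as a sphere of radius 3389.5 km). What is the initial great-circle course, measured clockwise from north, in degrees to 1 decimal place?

With φ₁ = -0.8041, φ₂ = 0.8097, Δλ = -1.2585 rad, the forward-azimuth formula gives
θ = atan2( sin Δλ cos φ₂ , cos φ₁ sin φ₂ − sin φ₁ cos φ₂ cos Δλ ) = atan2(-0.6564, 0.6549) = -45.06°.
Adding 360° brings this into [0°, 360°): 314.9°.

314.9°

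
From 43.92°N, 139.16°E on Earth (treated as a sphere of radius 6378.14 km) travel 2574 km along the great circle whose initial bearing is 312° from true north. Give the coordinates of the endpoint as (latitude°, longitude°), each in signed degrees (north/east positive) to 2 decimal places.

55.81°, 107.87°

Angular distance δ = d/R = 2574/6378.14 = 0.40357 rad; initial bearing θ = 5.4454 rad.
sin φ₂ = sin φ₁ cos δ + cos φ₁ sin δ cos θ = (0.6937)(0.9197) + (0.7203)(0.3927)(0.6691) = 0.8272, so φ₂ = 55.81°.
Δλ = atan2(sin θ sin δ cos φ₁, cos δ − sin φ₁ sin φ₂) = atan2(-0.2102, 0.3459) = -31.290°.
λ₂ = 139.160° − 31.290° = 107.87°.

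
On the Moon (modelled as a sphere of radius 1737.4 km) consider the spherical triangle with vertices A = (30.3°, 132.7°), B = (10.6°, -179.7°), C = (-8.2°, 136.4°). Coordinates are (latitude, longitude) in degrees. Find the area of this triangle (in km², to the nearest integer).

845413 km²

Side lengths (central angles): a = 0.8301, b = 0.6748, c = 0.8432 rad; semiperimeter s = 1.1741.
By l'Huilier's theorem, tan(E/4) = √[tan(s/2) tan((s−a)/2) tan((s−b)/2) tan((s−c)/2)], giving spherical excess E = 0.2801 rad.
Area = E·R² = 0.2801 × (1737.4)² ≈ 845413 km².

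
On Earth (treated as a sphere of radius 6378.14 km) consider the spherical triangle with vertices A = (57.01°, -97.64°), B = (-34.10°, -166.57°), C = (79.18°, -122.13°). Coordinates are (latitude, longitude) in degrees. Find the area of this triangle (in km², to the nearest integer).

23393907 km²

Side lengths (central angles): a = 2.0260, b = 0.4106, c = 1.8840 rad; semiperimeter s = 2.1604.
By l'Huilier's theorem, tan(E/4) = √[tan(s/2) tan((s−a)/2) tan((s−b)/2) tan((s−c)/2)], giving spherical excess E = 0.5751 rad.
Area = E·R² = 0.5751 × (6378.14)² ≈ 23393907 km².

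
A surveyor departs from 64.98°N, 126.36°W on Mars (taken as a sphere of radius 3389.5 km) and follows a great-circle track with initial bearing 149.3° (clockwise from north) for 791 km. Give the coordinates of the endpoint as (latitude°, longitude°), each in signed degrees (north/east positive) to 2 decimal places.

Angular distance δ = d/R = 791/3389.5 = 0.23337 rad; initial bearing θ = 2.6058 rad.
sin φ₂ = sin φ₁ cos δ + cos φ₁ sin δ cos θ = (0.9062)(0.9729) + (0.4229)(0.2313)(-0.8599) = 0.7975, so φ₂ = 52.89°.
Δλ = atan2(sin θ sin δ cos φ₁, cos δ − sin φ₁ sin φ₂) = atan2(0.0499, 0.2502) = 11.285°.
λ₂ = -126.360° + 11.285° = -115.07°.

52.89°, -115.07°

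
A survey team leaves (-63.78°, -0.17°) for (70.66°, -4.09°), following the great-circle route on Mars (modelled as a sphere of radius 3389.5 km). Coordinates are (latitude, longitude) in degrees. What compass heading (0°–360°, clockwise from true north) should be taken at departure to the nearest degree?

358°

Δλ = -3.920° = -0.0684 rad.
y = sin Δλ · cos φ₂ = (-0.0684)(0.3312) = -0.0226
x = cos φ₁ sin φ₂ − sin φ₁ cos φ₂ cos Δλ = (0.4418)(0.9436) − (-0.8971)(0.3312)(0.9977) = 0.7133
θ = atan2(y, x) = -1.82°; adding 360° gives 358°.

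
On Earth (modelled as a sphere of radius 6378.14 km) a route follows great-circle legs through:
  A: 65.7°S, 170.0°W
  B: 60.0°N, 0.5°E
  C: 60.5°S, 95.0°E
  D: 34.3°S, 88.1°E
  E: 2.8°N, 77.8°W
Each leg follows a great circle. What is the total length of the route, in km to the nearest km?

Leg A→B: central angle 3.0169 rad, distance 19242.1 km.
Leg B→C: central angle 2.4545 rad, distance 15654.9 km.
Leg C→D: central angle 0.4639 rad, distance 2958.8 km.
Leg D→E: central angle 2.5459 rad, distance 16238.3 km.
Total: 19242.1 + 15654.9 + 2958.8 + 16238.3 ≈ 54094 km.

54094 km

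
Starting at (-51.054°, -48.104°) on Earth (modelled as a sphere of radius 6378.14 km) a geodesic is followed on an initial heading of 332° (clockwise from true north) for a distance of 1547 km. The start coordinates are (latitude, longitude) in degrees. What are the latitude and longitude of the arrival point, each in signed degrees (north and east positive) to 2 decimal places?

Angular distance δ = d/R = 1547/6378.14 = 0.24255 rad; initial bearing θ = 5.7945 rad.
sin φ₂ = sin φ₁ cos δ + cos φ₁ sin δ cos θ = (-0.7777)(0.9707) + (0.6286)(0.2402)(0.8829) = -0.6217, so φ₂ = -38.44°.
Δλ = atan2(sin θ sin δ cos φ₁, cos δ − sin φ₁ sin φ₂) = atan2(-0.0709, 0.4872) = -8.277°.
λ₂ = -48.104° − 8.277° = -56.38°.

-38.44°, -56.38°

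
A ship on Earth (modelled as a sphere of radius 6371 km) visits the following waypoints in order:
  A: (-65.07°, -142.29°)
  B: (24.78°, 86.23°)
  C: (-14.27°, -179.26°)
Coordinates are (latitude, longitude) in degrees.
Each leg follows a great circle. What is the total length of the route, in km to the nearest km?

Leg A→B: central angle 2.2569 rad, distance 14379.0 km.
Leg B→C: central angle 1.7442 rad, distance 11112.1 km.
Total: 14379.0 + 11112.1 ≈ 25491 km.

25491 km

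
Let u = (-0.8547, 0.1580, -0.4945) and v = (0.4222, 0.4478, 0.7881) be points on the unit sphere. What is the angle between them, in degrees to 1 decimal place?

132.8°

u·v = -0.6798; |u| = 1.0000, |v| = 0.9999.
cos θ = (u·v)/(|u||v|) = -0.6799, so θ = 132.8°.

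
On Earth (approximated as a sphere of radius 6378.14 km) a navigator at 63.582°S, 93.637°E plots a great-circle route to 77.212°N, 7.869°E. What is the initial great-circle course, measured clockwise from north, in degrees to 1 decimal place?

333.8°

Δλ = -85.768° = -1.4969 rad.
y = sin Δλ · cos φ₂ = (-0.9973)(0.2213) = -0.2207
x = cos φ₁ sin φ₂ − sin φ₁ cos φ₂ cos Δλ = (0.4449)(0.9752) − (-0.8956)(0.2213)(0.0738) = 0.4485
θ = atan2(y, x) = -26.20°; adding 360° gives 333.8°.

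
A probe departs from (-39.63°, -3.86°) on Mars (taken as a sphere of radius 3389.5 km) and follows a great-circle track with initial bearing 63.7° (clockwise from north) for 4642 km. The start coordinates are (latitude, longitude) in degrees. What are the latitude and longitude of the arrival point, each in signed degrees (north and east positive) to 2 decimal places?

11.94°, 60.01°

Angular distance δ = d/R = 4642/3389.5 = 1.36952 rad; initial bearing θ = 1.1118 rad.
sin φ₂ = sin φ₁ cos δ + cos φ₁ sin δ cos θ = (-0.6378)(0.1999) + (0.7702)(0.9798)(0.4431) = 0.2068, so φ₂ = 11.94°.
Δλ = atan2(sin θ sin δ cos φ₁, cos δ − sin φ₁ sin φ₂) = atan2(0.6765, 0.3318) = 63.871°.
λ₂ = -3.860° + 63.871° = 60.01°.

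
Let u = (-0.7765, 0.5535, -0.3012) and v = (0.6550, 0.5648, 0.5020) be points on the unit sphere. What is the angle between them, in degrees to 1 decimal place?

u·v = -0.3472; |u| = 1.0000, |v| = 1.0000.
cos θ = (u·v)/(|u||v|) = -0.3472, so θ = 110.3°.

110.3°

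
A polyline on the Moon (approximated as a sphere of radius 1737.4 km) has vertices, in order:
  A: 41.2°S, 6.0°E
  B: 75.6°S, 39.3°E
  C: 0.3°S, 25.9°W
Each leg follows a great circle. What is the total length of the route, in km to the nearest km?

3673 km

Leg A→B: central angle 0.6528 rad, distance 1134.2 km.
Leg B→C: central angle 1.4612 rad, distance 2538.7 km.
Total: 1134.2 + 2538.7 ≈ 3673 km.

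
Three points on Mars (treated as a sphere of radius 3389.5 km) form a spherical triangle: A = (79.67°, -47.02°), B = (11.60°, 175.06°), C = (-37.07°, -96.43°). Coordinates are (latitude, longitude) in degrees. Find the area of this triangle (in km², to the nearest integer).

Side lengths (central angles): a = 1.6719, b = 2.0943, c = 1.5033 rad; semiperimeter s = 2.6347.
By l'Huilier's theorem, tan(E/4) = √[tan(s/2) tan((s−a)/2) tan((s−b)/2) tan((s−c)/2)], giving spherical excess E = 2.1487 rad.
Area = E·R² = 2.1487 × (3389.5)² ≈ 24686362 km².

24686362 km²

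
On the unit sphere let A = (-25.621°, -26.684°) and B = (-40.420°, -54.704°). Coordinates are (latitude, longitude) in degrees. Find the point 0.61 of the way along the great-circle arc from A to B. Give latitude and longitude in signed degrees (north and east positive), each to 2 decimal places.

Central angle δ = 0.4814 rad. Interpolating on the sphere with fraction f = 0.61:
P = [sin((1−f)δ)·A + sin(fδ)·B] / sin δ = 0.4031·A + 0.6251·B in Cartesian coordinates,
giving P = (0.5997, -0.5517, -0.5796), i.e. latitude -35.42°, longitude -42.61°.

-35.42°, -42.61°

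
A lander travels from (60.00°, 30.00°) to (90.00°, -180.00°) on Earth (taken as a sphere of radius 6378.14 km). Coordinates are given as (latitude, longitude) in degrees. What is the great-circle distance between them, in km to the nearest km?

3340 km

Let φ₁ = 1.0472 rad, φ₂ = 1.5708 rad, and Δλ = 2.6180 rad.
Haversine: a = sin²(Δφ/2) + cos φ₁ cos φ₂ sin²(Δλ/2) = 0.0670 + (0.5000)(0.0000)(0.9330) = 0.06699.
Central angle c = 2·arcsin(√a) = 0.52360 rad.
Distance = R·c = 6378.14 × 0.5236 ≈ 3340 km.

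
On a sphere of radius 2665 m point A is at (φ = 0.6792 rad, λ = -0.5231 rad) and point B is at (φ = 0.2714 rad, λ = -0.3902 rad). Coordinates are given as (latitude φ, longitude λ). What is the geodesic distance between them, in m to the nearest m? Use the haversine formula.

1130 m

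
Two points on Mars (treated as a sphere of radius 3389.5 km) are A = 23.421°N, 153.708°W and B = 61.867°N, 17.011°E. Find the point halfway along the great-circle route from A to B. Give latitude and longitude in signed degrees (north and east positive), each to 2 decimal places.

Central angle δ = 1.6474 rad. Interpolating on the sphere with fraction f = 0.5:
P = [sin((1−f)δ)·A + sin(fδ)·B] / sin δ = 0.7358·A + 0.7358·B in Cartesian coordinates,
giving P = (-0.2736, -0.1976, 0.9413), i.e. latitude 70.28°, longitude -144.16°.

70.28°, -144.16°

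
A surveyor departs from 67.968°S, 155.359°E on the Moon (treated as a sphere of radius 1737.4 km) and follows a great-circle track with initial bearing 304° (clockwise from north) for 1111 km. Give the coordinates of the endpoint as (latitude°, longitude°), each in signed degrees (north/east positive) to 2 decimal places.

Angular distance δ = d/R = 1111/1737.4 = 0.63946 rad; initial bearing θ = 5.3058 rad.
sin φ₂ = sin φ₁ cos δ + cos φ₁ sin δ cos θ = (-0.9270)(0.8024) + (0.3751)(0.5968)(0.5592) = -0.6186, so φ₂ = -38.22°.
Δλ = atan2(sin θ sin δ cos φ₁, cos δ − sin φ₁ sin φ₂) = atan2(-0.1856, 0.2290) = -39.028°.
λ₂ = 155.359° − 39.028° = 116.33°.

-38.22°, 116.33°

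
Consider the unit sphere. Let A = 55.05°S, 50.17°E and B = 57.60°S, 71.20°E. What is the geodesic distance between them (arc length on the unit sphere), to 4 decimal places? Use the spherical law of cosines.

With latitudes φ₁ = -55.050°, φ₂ = -57.600° and longitude difference Δλ = 21.030°:
cos c = sin φ₁ sin φ₂ + cos φ₁ cos φ₂ cos Δλ = (-0.8197)(-0.8443) + (0.5729)(0.5358)(0.9334) = 0.97856,
so c = arccos(0.97856) = 0.20743 rad.
On the unit sphere the arc length equals the central angle: 0.2074.

0.2074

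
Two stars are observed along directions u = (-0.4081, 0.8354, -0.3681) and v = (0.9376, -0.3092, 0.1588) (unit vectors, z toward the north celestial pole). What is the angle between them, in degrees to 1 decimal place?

u·v = -0.6994; |u| = 1.0000, |v| = 1.0000.
cos θ = (u·v)/(|u||v|) = -0.6994, so θ = 134.4°.

134.4°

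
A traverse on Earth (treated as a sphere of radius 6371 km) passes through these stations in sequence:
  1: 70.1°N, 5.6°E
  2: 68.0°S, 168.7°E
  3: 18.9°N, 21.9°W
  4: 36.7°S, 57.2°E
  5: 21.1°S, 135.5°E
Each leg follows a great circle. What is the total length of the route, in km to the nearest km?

Leg 1→2: central angle 3.0304 rad, distance 19306.5 km.
Leg 2→3: central angle 2.2767 rad, distance 14504.6 km.
Leg 3→4: central angle 1.6210 rad, distance 10327.1 km.
Leg 4→5: central angle 1.1952 rad, distance 7614.6 km.
Total: 19306.5 + 14504.6 + 10327.1 + 7614.6 ≈ 51753 km.

51753 km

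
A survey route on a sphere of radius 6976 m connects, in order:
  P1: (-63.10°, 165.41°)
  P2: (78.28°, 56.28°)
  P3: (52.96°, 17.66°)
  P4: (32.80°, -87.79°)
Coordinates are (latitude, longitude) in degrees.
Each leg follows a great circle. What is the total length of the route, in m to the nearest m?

31167 m

Leg P1→P2: central angle 2.6983 rad, distance 18823.0 m.
Leg P2→P3: central angle 0.5009 rad, distance 3493.9 m.
Leg P3→P4: central angle 1.2687 rad, distance 8850.5 m.
Total: 18823.0 + 3493.9 + 8850.5 ≈ 31167 m.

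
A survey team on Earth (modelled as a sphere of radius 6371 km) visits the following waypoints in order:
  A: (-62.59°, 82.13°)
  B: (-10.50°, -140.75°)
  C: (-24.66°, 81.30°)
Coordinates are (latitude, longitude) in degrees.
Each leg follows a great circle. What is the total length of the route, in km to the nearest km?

Leg A→B: central angle 1.7415 rad, distance 11095.3 km.
Leg B→C: central angle 2.1988 rad, distance 14008.3 km.
Total: 11095.3 + 14008.3 ≈ 25104 km.

25104 km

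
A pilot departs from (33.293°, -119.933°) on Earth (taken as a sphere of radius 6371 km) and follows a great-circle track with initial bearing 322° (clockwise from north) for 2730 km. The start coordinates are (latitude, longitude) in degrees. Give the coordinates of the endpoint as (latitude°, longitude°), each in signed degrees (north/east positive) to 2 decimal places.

Angular distance δ = d/R = 2730/6371 = 0.42850 rad; initial bearing θ = 5.6200 rad.
sin φ₂ = sin φ₁ cos δ + cos φ₁ sin δ cos θ = (0.5489)(0.9096) + (0.8359)(0.4155)(0.7880) = 0.7730, so φ₂ = 50.62°.
Δλ = atan2(sin θ sin δ cos φ₁, cos δ − sin φ₁ sin φ₂) = atan2(-0.2138, 0.4853) = -23.780°.
λ₂ = -119.933° − 23.780° = -143.71°.

50.62°, -143.71°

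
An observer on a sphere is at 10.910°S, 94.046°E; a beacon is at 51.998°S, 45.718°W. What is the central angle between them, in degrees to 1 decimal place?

108.2°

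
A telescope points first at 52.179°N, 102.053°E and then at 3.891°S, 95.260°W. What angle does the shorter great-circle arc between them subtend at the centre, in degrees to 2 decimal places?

129.62°

Let φ₁ = 0.9107 rad, φ₂ = -0.0679 rad, and Δλ = 2.8394 rad.
cos c = sin φ₁ sin φ₂ + cos φ₁ cos φ₂ cos Δλ = (0.7899)(-0.0679) + (0.6132)(0.9977)(-0.9547) = -0.63767,
so c = arccos(-0.63767) = 2.26226 rad.
So the angular separation is 129.62°.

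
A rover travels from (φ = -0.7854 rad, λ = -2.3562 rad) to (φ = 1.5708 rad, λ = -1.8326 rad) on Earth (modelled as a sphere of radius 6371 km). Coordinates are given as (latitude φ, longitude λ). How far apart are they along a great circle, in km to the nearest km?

With latitudes φ₁ = -45.000°, φ₂ = 90.000° and longitude difference Δλ = 30.000°:
cos c = sin φ₁ sin φ₂ + cos φ₁ cos φ₂ cos Δλ = (-0.7071)(1.0000) + (0.7071)(-0.0000)(0.8660) = -0.70711,
so c = arccos(-0.70711) = 2.35620 rad.
Distance = R·c = 6371 × 2.3562 ≈ 15011 km.

15011 km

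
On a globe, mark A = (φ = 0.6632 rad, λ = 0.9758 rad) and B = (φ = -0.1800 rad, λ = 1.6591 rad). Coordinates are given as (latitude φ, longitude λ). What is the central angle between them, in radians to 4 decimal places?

1.0575 rad

In radians: φ₁ = 0.6632, φ₂ = -0.1800, Δλ = 39.150° = 0.6833 rad.
cos c = sin φ₁ sin φ₂ + cos φ₁ cos φ₂ cos Δλ = (0.6156)(-0.1790) + (0.7880)(0.9838)(0.7755) = 0.49102,
so c = arccos(0.49102) = 1.05754 rad.
So the angular separation is 1.0575 rad.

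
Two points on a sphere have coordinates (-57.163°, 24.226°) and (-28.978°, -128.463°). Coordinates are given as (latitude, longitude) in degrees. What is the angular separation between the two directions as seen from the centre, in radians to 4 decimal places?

1.5852 rad

With latitudes φ₁ = -57.163°, φ₂ = -28.978° and longitude difference Δλ = -152.689°:
cos c = sin φ₁ sin φ₂ + cos φ₁ cos φ₂ cos Δλ = (-0.8402)(-0.4845) + (0.5423)(0.8748)(-0.8885) = -0.01442,
so c = arccos(-0.01442) = 1.58522 rad.
So the angular separation is 1.5852 rad.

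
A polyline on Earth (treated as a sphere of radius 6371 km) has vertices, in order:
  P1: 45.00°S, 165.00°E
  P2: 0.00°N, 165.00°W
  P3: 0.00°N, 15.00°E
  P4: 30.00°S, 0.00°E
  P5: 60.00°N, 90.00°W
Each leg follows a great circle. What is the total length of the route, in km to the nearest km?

42379 km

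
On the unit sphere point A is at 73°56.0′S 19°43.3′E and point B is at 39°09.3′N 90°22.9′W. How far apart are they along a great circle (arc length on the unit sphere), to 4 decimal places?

In radians: φ₁ = -1.2904, φ₂ = 0.6834, Δλ = -110.103° = -1.9217 rad.
Haversine: a = sin²(Δφ/2) + cos φ₁ cos φ₂ sin²(Δλ/2) = 0.6961 + (0.2768)(0.7754)(0.6719) = 0.84026.
Central angle c = 2·arcsin(√a) = 2.31927 rad.
On the unit sphere the arc length equals the central angle: 2.3193.

2.3193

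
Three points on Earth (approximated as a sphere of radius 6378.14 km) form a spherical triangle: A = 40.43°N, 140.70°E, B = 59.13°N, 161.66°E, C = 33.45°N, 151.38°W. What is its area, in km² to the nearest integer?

Side lengths (central angles): a = 0.6993, b = 0.9320, c = 0.3992 rad; semiperimeter s = 1.0153.
By l'Huilier's theorem, tan(E/4) = √[tan(s/2) tan((s−a)/2) tan((s−b)/2) tan((s−c)/2)], giving spherical excess E = 0.1370 rad.
Area = E·R² = 0.1370 × (6378.14)² ≈ 5573392 km².

5573392 km²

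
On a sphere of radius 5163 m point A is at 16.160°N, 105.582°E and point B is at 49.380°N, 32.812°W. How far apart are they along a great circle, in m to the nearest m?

In radians: φ₁ = 0.2820, φ₂ = 0.8618, Δλ = -138.394° = -2.4154 rad.
cos c = sin φ₁ sin φ₂ + cos φ₁ cos φ₂ cos Δλ = (0.2783)(0.7590) + (0.9605)(0.6510)(-0.7477) = -0.25631,
so c = arccos(-0.25631) = 1.83000 rad.
Distance = R·c = 5163 × 1.8300 ≈ 9448 m.

9448 m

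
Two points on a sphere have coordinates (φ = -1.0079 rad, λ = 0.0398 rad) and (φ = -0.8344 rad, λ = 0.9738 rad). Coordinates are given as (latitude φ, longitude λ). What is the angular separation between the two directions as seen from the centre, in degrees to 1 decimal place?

32.9°

Let φ₁ = -1.0079 rad, φ₂ = -0.8344 rad, and Δλ = 0.9340 rad.
Haversine: a = sin²(Δφ/2) + cos φ₁ cos φ₂ sin²(Δλ/2) = 0.0075 + (0.5336)(0.6716)(0.2027) = 0.08015.
Central angle c = 2·arcsin(√a) = 0.57407 rad.
So the angular separation is 32.9°.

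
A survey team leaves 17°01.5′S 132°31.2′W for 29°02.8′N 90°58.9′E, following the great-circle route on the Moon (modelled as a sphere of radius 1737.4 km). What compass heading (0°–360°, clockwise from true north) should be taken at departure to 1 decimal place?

294.8°

With φ₁ = -0.2971, φ₂ = 0.5070, Δλ = -2.3823 rad, the forward-azimuth formula gives
θ = atan2( sin Δλ cos φ₂ , cos φ₁ sin φ₂ − sin φ₁ cos φ₂ cos Δλ ) = atan2(-0.6018, 0.2786) = -65.16°.
Adding 360° brings this into [0°, 360°): 294.8°.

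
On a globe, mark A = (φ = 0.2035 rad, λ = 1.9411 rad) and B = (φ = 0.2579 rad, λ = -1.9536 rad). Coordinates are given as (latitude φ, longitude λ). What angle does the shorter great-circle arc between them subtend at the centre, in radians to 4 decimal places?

In radians: φ₁ = 0.2035, φ₂ = 0.2579, Δλ = 136.850° = 2.3885 rad.
Haversine: a = sin²(Δφ/2) + cos φ₁ cos φ₂ sin²(Δλ/2) = 0.0007 + (0.9794)(0.9669)(0.8648) = 0.81967.
Central angle c = 2·arcsin(√a) = 2.26443 rad.
So the angular separation is 2.2644 rad.

2.2644 rad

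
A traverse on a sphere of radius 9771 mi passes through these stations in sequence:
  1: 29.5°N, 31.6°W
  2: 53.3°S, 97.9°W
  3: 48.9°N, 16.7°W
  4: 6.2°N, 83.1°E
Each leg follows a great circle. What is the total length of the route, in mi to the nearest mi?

Leg 1→2: central angle 1.7576 rad, distance 17173.7 mi.
Leg 2→3: central angle 2.1461 rad, distance 20969.5 mi.
Leg 3→4: central angle 1.6007 rad, distance 15640.0 mi.
Total: 17173.7 + 20969.5 + 15640.0 ≈ 53783 mi.

53783 mi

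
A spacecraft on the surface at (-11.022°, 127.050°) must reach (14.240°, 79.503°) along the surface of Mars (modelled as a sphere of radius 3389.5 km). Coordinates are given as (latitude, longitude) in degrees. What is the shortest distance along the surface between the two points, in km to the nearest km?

In radians: φ₁ = -0.1924, φ₂ = 0.2485, Δλ = -47.547° = -0.8299 rad.
Haversine: a = sin²(Δφ/2) + cos φ₁ cos φ₂ sin²(Δλ/2) = 0.0478 + (0.9816)(0.9693)(0.1625) = 0.20243.
Central angle c = 2·arcsin(√a) = 0.93335 rad.
Distance = R·c = 3389.5 × 0.9333 ≈ 3164 km.

3164 km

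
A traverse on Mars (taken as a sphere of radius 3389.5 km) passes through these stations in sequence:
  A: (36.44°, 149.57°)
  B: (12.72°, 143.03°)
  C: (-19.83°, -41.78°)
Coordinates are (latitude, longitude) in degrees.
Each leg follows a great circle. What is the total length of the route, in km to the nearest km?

Leg A→B: central angle 0.4265 rad, distance 1445.7 km.
Leg B→C: central angle 2.9937 rad, distance 10147.0 km.
Total: 1445.7 + 10147.0 ≈ 11593 km.

11593 km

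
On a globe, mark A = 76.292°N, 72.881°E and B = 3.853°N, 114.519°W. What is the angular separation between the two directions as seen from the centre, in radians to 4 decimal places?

1.7408 rad

In radians: φ₁ = 1.3315, φ₂ = 0.0672, Δλ = 172.600° = 3.0124 rad.
Haversine: a = sin²(Δφ/2) + cos φ₁ cos φ₂ sin²(Δλ/2) = 0.3491 + (0.2370)(0.9977)(0.9958) = 0.58459.
Central angle c = 2·arcsin(√a) = 1.74080 rad.
So the angular separation is 1.7408 rad.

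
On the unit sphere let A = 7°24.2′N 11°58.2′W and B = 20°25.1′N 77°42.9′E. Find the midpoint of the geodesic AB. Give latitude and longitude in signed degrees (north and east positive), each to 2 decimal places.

19.25°, 31.26°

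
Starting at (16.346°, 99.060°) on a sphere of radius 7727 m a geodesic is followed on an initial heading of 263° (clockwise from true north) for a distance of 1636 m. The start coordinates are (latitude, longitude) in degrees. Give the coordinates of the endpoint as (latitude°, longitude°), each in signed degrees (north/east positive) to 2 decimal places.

14.51°, 86.62°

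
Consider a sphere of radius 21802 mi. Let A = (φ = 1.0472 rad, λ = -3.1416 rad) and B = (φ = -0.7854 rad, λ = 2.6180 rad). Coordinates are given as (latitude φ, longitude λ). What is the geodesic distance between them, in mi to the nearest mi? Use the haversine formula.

Let φ₁ = 1.0472 rad, φ₂ = -0.7854 rad, and Δλ = -0.5236 rad.
Haversine: a = sin²(Δφ/2) + cos φ₁ cos φ₂ sin²(Δλ/2) = 0.6294 + (0.5000)(0.7071)(0.0670) = 0.65309.
Central angle c = 2·arcsin(√a) = 1.88198 rad.
Distance = R·c = 21802 × 1.8820 ≈ 41031 mi.

41031 mi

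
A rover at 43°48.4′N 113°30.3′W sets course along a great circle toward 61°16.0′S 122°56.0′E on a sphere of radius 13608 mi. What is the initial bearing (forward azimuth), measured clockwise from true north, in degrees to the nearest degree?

222°

With φ₁ = 0.7646, φ₂ = -1.0693, Δλ = -2.1566 rad, the forward-azimuth formula gives
θ = atan2( sin Δλ cos φ₂ , cos φ₁ sin φ₂ − sin φ₁ cos φ₂ cos Δλ ) = atan2(-0.4006, -0.4488) = -138.25°.
Adding 360° brings this into [0°, 360°): 222°.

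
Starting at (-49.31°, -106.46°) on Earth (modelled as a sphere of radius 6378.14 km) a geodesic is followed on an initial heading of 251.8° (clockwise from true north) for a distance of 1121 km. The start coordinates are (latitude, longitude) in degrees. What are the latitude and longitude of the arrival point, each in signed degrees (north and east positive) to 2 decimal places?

-51.46°, -121.92°

Angular distance δ = d/R = 1121/6378.14 = 0.17576 rad; initial bearing θ = 4.3947 rad.
sin φ₂ = sin φ₁ cos δ + cos φ₁ sin δ cos θ = (-0.7582)(0.9846) + (0.6520)(0.1749)(-0.3123) = -0.7822, so φ₂ = -51.46°.
Δλ = atan2(sin θ sin δ cos φ₁, cos δ − sin φ₁ sin φ₂) = atan2(-0.1083, 0.3915) = -15.462°.
λ₂ = -106.460° − 15.462° = -121.92°.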